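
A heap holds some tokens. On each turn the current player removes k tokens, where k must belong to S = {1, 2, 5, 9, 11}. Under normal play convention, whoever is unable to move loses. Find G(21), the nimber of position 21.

1

G(0) = 0
G(1) = mex{0} = 1
G(2) = mex{1,0} = 2
G(3) = mex{2,1} = 0
G(4) = mex{0,2} = 1
G(5) = mex{1,0,0} = 2
G(6) = mex{2,1,1} = 0
G(7) = mex{0,2,2} = 1
G(8) = mex{1,0,0} = 2
G(9) = mex{2,1,1,0} = 3
G(10) = mex{3,2,2,1} = 0
G(11) = mex{0,3,0,2,0} = 1
G(12) = mex{1,0,1,0,1} = 2
G(13) = mex{2,1,2,1,2} = 0
G(14) = mex{0,2,3,2,0} = 1
G(15) = mex{1,0,0,0,1} = 2
G(16) = mex{2,1,1,1,2} = 0
G(17) = mex{0,2,2,2,0} = 1
G(18) = mex{1,0,0,3,1} = 2
G(19) = mex{2,1,1,0,2} = 3
G(20) = mex{3,2,2,1,3} = 0
G(21) = mex{0,3,0,2,0} = 1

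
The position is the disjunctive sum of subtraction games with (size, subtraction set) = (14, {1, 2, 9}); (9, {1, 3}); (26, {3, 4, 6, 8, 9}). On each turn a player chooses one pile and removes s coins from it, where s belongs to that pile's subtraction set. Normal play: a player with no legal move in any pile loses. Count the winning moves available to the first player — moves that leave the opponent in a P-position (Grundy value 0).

Pile A, S = {1, 2, 9}:
n :  0  1  2  3  4  5  6  7  8  9 10 11 12 13 14
G :  0  1  2  0  1  2  0  1  2  3  0  1  2  0  1
G_A(14) = 1.
Pile B, S = {1, 3}:
n : 0 1 2 3 4 5 6 7 8 9
G : 0 1 0 1 0 1 0 1 0 1
G_B(9) = 1.
Pile C, S = {3, 4, 6, 8, 9}:
G(0) = 0
G(1) = mex{} = 0
G(2) = mex{} = 0
G(3) = mex{0} = 1
G(4) = mex{0,0} = 1
G(5) = mex{0,0} = 1
G(6) = mex{1,0,0} = 2
G(7) = mex{1,1,0} = 2
G(8) = mex{1,1,0,0} = 2
G(9) = mex{2,1,1,0,0} = 3
G(10) = mex{2,2,1,0,0} = 3
G(11) = mex{2,2,1,1,0} = 3
G(12) = mex{3,2,2,1,1} = 0
G(13) = mex{3,3,2,1,1} = 0
G(14) = mex{3,3,2,2,1} = 0
G(15) = mex{0,3,3,2,2} = 1
G(16) = mex{0,0,3,2,2} = 1
G(17) = mex{0,0,3,3,2} = 1
G(18) = mex{1,0,0,3,3} = 2
G(19) = mex{1,1,0,3,3} = 2
G(20) = mex{1,1,0,0,3} = 2
G(21) = mex{2,1,1,0,0} = 3
G(22) = mex{2,2,1,0,0} = 3
G(23) = mex{2,2,1,1,0} = 3
G(24) = mex{3,2,2,1,1} = 0
G(25) = mex{3,3,2,1,1} = 0
G(26) = mex{3,3,2,2,1} = 0
G_C(26) = 0.
Combined Grundy value = 1 ⊕ 1 ⊕ 0 = 0.
A winning move leaves total XOR = 0, i.e. changes one component's Grundy value g to g ⊕ X where X is the current total.
Pile A: target g' = 1⊕0 = 1, but every legal move changes the Grundy value (mex property), so 0 moves.
Pile B: target g' = 1⊕0 = 1, but every legal move changes the Grundy value (mex property), so 0 moves.
Pile C: target g' = 0⊕0 = 0, but every legal move changes the Grundy value (mex property), so 0 moves.

0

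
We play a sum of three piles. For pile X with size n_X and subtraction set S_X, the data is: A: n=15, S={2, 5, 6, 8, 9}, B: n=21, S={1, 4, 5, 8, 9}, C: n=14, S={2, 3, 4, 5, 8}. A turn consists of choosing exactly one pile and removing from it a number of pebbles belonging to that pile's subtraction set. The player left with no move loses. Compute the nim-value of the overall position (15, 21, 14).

Pile A, S = {2, 5, 6, 8, 9}:
G(0) = 0
G(1) = mex{} = 0
G(2) = mex{0} = 1
G(3) = mex{0} = 1
G(4) = mex{1} = 0
G(5) = mex{1,0} = 2
G(6) = mex{0,0,0} = 1
G(7) = mex{2,1,0} = 3
G(8) = mex{1,1,1,0} = 2
G(9) = mex{3,0,1,0,0} = 2
G(10) = mex{2,2,0,1,0} = 3
G(11) = mex{2,1,2,1,1} = 0
G(12) = mex{3,3,1,0,1} = 2
G(13) = mex{0,2,3,2,0} = 1
G(14) = mex{2,2,2,1,2} = 0
G(15) = mex{1,3,2,3,1} = 0
G_A(15) = 0.
Pile B, S = {1, 4, 5, 8, 9}:
G(0) = 0
G(1) = mex{0} = 1
G(2) = mex{1} = 0
G(3) = mex{0} = 1
G(4) = mex{1,0} = 2
G(5) = mex{2,1,0} = 3
G(6) = mex{3,0,1} = 2
G(7) = mex{2,1,0} = 3
G(8) = mex{3,2,1,0} = 4
G(9) = mex{4,3,2,1,0} = 5
G(10) = mex{5,2,3,0,1} = 4
G(11) = mex{4,3,2,1,0} = 5
G(12) = mex{5,4,3,2,1} = 0
G(13) = mex{0,5,4,3,2} = 1
G(14) = mex{1,4,5,2,3} = 0
G(15) = mex{0,5,4,3,2} = 1
G(16) = mex{1,0,5,4,3} = 2
G(17) = mex{2,1,0,5,4} = 3
G(18) = mex{3,0,1,4,5} = 2
G(19) = mex{2,1,0,5,4} = 3
G(20) = mex{3,2,1,0,5} = 4
G(21) = mex{4,3,2,1,0} = 5
G_B(21) = 5.
Pile C, S = {2, 3, 4, 5, 8}:
G(0) = 0
G(1) = mex{} = 0
G(2) = mex{0} = 1
G(3) = mex{0,0} = 1
G(4) = mex{1,0,0} = 2
G(5) = mex{1,1,0,0} = 2
G(6) = mex{2,1,1,0} = 3
G(7) = mex{2,2,1,1} = 0
G(8) = mex{3,2,2,1,0} = 4
G(9) = mex{0,3,2,2,0} = 1
G(10) = mex{4,0,3,2,1} = 5
G(11) = mex{1,4,0,3,1} = 2
G(12) = mex{5,1,4,0,2} = 3
G(13) = mex{2,5,1,4,2} = 0
G(14) = mex{3,2,5,1,3} = 0
G_C(14) = 0.
Combined Grundy value = 0 ⊕ 5 ⊕ 0 = 5.

5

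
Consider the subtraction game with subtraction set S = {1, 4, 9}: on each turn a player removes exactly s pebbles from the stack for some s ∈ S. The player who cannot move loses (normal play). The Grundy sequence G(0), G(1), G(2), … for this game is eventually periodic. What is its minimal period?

n :  0  1  2  3  4  5  6  7  8  9 10 11 12 13 14 15
G :  0  1  0  1  2  0  1  0  1  2  0  1  0  1  2  0
G(n+5) = G(n) holds for n = 0,…,8 (a full window of length max(S) = 9), so the sequence is purely periodic with period 5.

5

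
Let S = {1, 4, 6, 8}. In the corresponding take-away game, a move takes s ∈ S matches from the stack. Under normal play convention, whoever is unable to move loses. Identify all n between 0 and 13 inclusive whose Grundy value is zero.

G(0) = 0
G(1) = mex{0} = 1
G(2) = mex{1} = 0
G(3) = mex{0} = 1
G(4) = mex{1,0} = 2
G(5) = mex{2,1} = 0
G(6) = mex{0,0,0} = 1
G(7) = mex{1,1,1} = 0
G(8) = mex{0,2,0,0} = 1
G(9) = mex{1,0,1,1} = 2
G(10) = mex{2,1,2,0} = 3
G(11) = mex{3,0,0,1} = 2
G(12) = mex{2,1,1,2} = 0
G(13) = mex{0,2,0,0} = 1
P-positions are exactly the n with G(n) = 0.

0, 2, 5, 7, 12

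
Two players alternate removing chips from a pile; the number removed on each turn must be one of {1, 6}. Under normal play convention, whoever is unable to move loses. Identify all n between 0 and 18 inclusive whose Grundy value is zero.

0, 2, 4, 7, 9, 11, 14, 16, 18

n :  0  1  2  3  4  5  6  7  8  9 10 11 12 13 14 15 16 17 18
G :  0  1  0  1  0  1  2  0  1  0  1  0  1  2  0  1  0  1  0
P-positions are exactly the n with G(n) = 0.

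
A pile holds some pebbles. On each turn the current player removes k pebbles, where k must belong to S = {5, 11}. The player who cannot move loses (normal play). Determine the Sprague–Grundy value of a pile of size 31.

G(0) = 0
G(1) = mex{} = 0
G(2) = mex{} = 0
G(3) = mex{} = 0
G(4) = mex{} = 0
G(5) = mex{0} = 1
G(6) = mex{0} = 1
G(7) = mex{0} = 1
G(8) = mex{0} = 1
G(9) = mex{0} = 1
G(10) = mex{1} = 0
G(11) = mex{1,0} = 2
G(12) = mex{1,0} = 2
G(13) = mex{1,0} = 2
G(14) = mex{1,0} = 2
G(15) = mex{0,0} = 1
G(16) = mex{2,1} = 0
G(17) = mex{2,1} = 0
G(18) = mex{2,1} = 0
G(19) = mex{2,1} = 0
G(20) = mex{1,1} = 0
G(21) = mex{0,0} = 1
G(22) = mex{0,2} = 1
G(23) = mex{0,2} = 1
G(24) = mex{0,2} = 1
G(25) = mex{0,2} = 1
G(26) = mex{1,1} = 0
G(27) = mex{1,0} = 2
G(28) = mex{1,0} = 2
G(29) = mex{1,0} = 2
G(30) = mex{1,0} = 2
G(31) = mex{0,0} = 1

1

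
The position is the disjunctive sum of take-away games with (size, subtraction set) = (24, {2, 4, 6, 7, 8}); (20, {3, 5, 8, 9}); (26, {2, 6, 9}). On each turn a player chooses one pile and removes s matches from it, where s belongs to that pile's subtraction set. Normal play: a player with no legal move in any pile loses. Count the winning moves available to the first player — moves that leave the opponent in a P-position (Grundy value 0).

Pile A, S = {2, 4, 6, 7, 8}:
n :  0  1  2  3  4  5  6  7  8  9 10 11 12 13 14 15 16 17 18 19 20 21 22 23 24
G :  0  0  1  1  2  2  3  3  4  4  0  0  1  1  2  2  3  3  4  4  0  0  1  1  2
G_A(24) = 2.
Pile B, S = {3, 5, 8, 9}:
G(0) = 0
G(1) = mex{} = 0
G(2) = mex{} = 0
G(3) = mex{0} = 1
G(4) = mex{0} = 1
G(5) = mex{0,0} = 1
G(6) = mex{1,0} = 2
G(7) = mex{1,0} = 2
G(8) = mex{1,1,0} = 2
G(9) = mex{2,1,0,0} = 3
G(10) = mex{2,1,0,0} = 3
G(11) = mex{2,2,1,0} = 3
G(12) = mex{3,2,1,1} = 0
G(13) = mex{3,2,1,1} = 0
G(14) = mex{3,3,2,1} = 0
G(15) = mex{0,3,2,2} = 1
G(16) = mex{0,3,2,2} = 1
G(17) = mex{0,0,3,2} = 1
G(18) = mex{1,0,3,3} = 2
G(19) = mex{1,0,3,3} = 2
G(20) = mex{1,1,0,3} = 2
G_B(20) = 2.
Pile C, S = {2, 6, 9}:
n :  0  1  2  3  4  5  6  7  8  9 10 11 12 13 14 15 16 17 18 19 20 21 22 23 24 25 26
G :  0  0  1  1  0  0  1  1  0  2  1  3  0  2  1  0  0  1  1  0  0  1  1  0  2  1  3
G_C(26) = 3.
Combined Grundy value = 2 ⊕ 2 ⊕ 3 = 3.
A winning move leaves total XOR = 0, i.e. changes one component's Grundy value g to g ⊕ X where X is the current total.
Pile A: need g' = 2⊕3 = 1. Options: 24−2→G=1, 24−4→G=0, 24−6→G=4, 24−7→G=3, 24−8→G=3. Hits: 1.
Pile B: need g' = 2⊕3 = 1. Options: 20−3→G=1, 20−5→G=1, 20−8→G=0, 20−9→G=3. Hits: 2.
Pile C: need g' = 3⊕3 = 0. Options: 26−2→G=2, 26−6→G=0, 26−9→G=1. Hits: 1.

4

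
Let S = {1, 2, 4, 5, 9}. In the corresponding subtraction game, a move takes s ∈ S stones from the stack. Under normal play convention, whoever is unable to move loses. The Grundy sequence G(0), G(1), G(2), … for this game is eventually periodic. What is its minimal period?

G(0) = 0
G(1) = mex{0} = 1
G(2) = mex{1,0} = 2
G(3) = mex{2,1} = 0
G(4) = mex{0,2,0} = 1
G(5) = mex{1,0,1,0} = 2
G(6) = mex{2,1,2,1} = 0
G(7) = mex{0,2,0,2} = 1
G(8) = mex{1,0,1,0} = 2
G(9) = mex{2,1,2,1,0} = 3
G(10) = mex{3,2,0,2,1} = 4
G(11) = mex{4,3,1,0,2} = 5
G(12) = mex{5,4,2,1,0} = 3
G(13) = mex{3,5,3,2,1} = 0
G(14) = mex{0,3,4,3,2} = 1
G(15) = mex{1,0,5,4,0} = 2
G(16) = mex{2,1,3,5,1} = 0
G(17) = mex{0,2,0,3,2} = 1
G(18) = mex{1,0,1,0,3} = 2
G(19) = mex{2,1,2,1,4} = 0
G(20) = mex{0,2,0,2,5} = 1
G(21) = mex{1,0,1,0,3} = 2
G(22) = mex{2,1,2,1,0} = 3
G(23) = mex{3,2,0,2,1} = 4
G(24) = mex{4,3,1,0,2} = 5
G(25) = mex{5,4,2,1,0} = 3
G(26) = mex{3,5,3,2,1} = 0
G(27) = mex{0,3,4,3,2} = 1
G(n+13) = G(n) holds for n = 0,…,8 (a full window of length max(S) = 9), so the sequence is purely periodic with period 13.

13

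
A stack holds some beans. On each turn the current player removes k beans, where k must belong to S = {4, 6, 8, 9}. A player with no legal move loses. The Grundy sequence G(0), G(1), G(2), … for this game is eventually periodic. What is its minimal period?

G(0) = 0
G(1) = mex{} = 0
G(2) = mex{} = 0
G(3) = mex{} = 0
G(4) = mex{0} = 1
G(5) = mex{0} = 1
G(6) = mex{0,0} = 1
G(7) = mex{0,0} = 1
G(8) = mex{1,0,0} = 2
G(9) = mex{1,0,0,0} = 2
G(10) = mex{1,1,0,0} = 2
G(11) = mex{1,1,0,0} = 2
G(12) = mex{2,1,1,0} = 3
G(13) = mex{2,1,1,1} = 0
G(14) = mex{2,2,1,1} = 0
G(15) = mex{2,2,1,1} = 0
G(16) = mex{3,2,2,1} = 0
G(17) = mex{0,2,2,2} = 1
G(18) = mex{0,3,2,2} = 1
G(19) = mex{0,0,2,2} = 1
G(20) = mex{0,0,3,2} = 1
G(21) = mex{1,0,0,3} = 2
G(22) = mex{1,0,0,0} = 2
G(23) = mex{1,1,0,0} = 2
G(24) = mex{1,1,0,0} = 2
G(25) = mex{2,1,1,0} = 3
G(26) = mex{2,1,1,1} = 0
G(27) = mex{2,2,1,1} = 0
G(n+13) = G(n) holds for n = 0,…,8 (a full window of length max(S) = 9), so the sequence is purely periodic with period 13.

13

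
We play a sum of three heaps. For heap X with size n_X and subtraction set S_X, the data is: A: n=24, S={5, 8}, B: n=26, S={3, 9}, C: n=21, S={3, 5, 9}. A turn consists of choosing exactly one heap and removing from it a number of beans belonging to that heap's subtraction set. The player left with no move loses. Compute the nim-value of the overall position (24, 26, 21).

Heap A, S = {5, 8}:
n :  0  1  2  3  4  5  6  7  8  9 10 11 12 13 14 15 16 17 18 19 20 21 22 23 24
G :  0  0  0  0  0  1  1  1  1  1  2  2  2  0  0  0  0  0  1  1  1  1  1  2  2
G_A(24) = 2.
Heap B, S = {3, 9}:
G(0) = 0
G(1) = mex{} = 0
G(2) = mex{} = 0
G(3) = mex{0} = 1
G(4) = mex{0} = 1
G(5) = mex{0} = 1
G(6) = mex{1} = 0
G(7) = mex{1} = 0
G(8) = mex{1} = 0
G(9) = mex{0,0} = 1
G(10) = mex{0,0} = 1
G(11) = mex{0,0} = 1
G(12) = mex{1,1} = 0
G(13) = mex{1,1} = 0
G(14) = mex{1,1} = 0
G(15) = mex{0,0} = 1
G(16) = mex{0,0} = 1
G(17) = mex{0,0} = 1
G(18) = mex{1,1} = 0
G(19) = mex{1,1} = 0
G(20) = mex{1,1} = 0
G(21) = mex{0,0} = 1
G(22) = mex{0,0} = 1
G(23) = mex{0,0} = 1
G(24) = mex{1,1} = 0
G(25) = mex{1,1} = 0
G(26) = mex{1,1} = 0
G_B(26) = 0.
Heap C, S = {3, 5, 9}:
G(0) = 0
G(1) = mex{} = 0
G(2) = mex{} = 0
G(3) = mex{0} = 1
G(4) = mex{0} = 1
G(5) = mex{0,0} = 1
G(6) = mex{1,0} = 2
G(7) = mex{1,0} = 2
G(8) = mex{1,1} = 0
G(9) = mex{2,1,0} = 3
G(10) = mex{2,1,0} = 3
G(11) = mex{0,2,0} = 1
G(12) = mex{3,2,1} = 0
G(13) = mex{3,0,1} = 2
G(14) = mex{1,3,1} = 0
G(15) = mex{0,3,2} = 1
G(16) = mex{2,1,2} = 0
G(17) = mex{0,0,0} = 1
G(18) = mex{1,2,3} = 0
G(19) = mex{0,0,3} = 1
G(20) = mex{1,1,1} = 0
G(21) = mex{0,0,0} = 1
G_C(21) = 1.
Combined Grundy value = 2 ⊕ 0 ⊕ 1 = 3.

3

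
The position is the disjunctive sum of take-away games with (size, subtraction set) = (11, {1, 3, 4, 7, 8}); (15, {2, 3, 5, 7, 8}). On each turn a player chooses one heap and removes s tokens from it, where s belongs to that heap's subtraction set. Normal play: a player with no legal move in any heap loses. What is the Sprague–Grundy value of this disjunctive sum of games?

2

Heap A, S = {1, 3, 4, 7, 8}:
n :  0  1  2  3  4  5  6  7  8  9 10 11
G :  0  1  0  1  2  3  2  3  4  5  4  0
G_A(11) = 0.
Heap B, S = {2, 3, 5, 7, 8}:
G(0) = 0
G(1) = mex{} = 0
G(2) = mex{0} = 1
G(3) = mex{0,0} = 1
G(4) = mex{1,0} = 2
G(5) = mex{1,1,0} = 2
G(6) = mex{2,1,0} = 3
G(7) = mex{2,2,1,0} = 3
G(8) = mex{3,2,1,0,0} = 4
G(9) = mex{3,3,2,1,0} = 4
G(10) = mex{4,3,2,1,1} = 0
G(11) = mex{4,4,3,2,1} = 0
G(12) = mex{0,4,3,2,2} = 1
G(13) = mex{0,0,4,3,2} = 1
G(14) = mex{1,0,4,3,3} = 2
G(15) = mex{1,1,0,4,3} = 2
G_B(15) = 2.
Combined Grundy value = 0 ⊕ 2 = 2.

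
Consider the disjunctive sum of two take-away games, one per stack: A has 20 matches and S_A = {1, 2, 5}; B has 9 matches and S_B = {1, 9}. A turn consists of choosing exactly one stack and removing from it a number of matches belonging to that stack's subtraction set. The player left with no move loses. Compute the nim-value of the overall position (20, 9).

3

Stack A, S = {1, 2, 5}:
n :  0  1  2  3  4  5  6  7  8  9 10 11 12 13 14 15 16 17 18 19 20
G :  0  1  2  0  1  2  0  1  2  0  1  2  0  1  2  0  1  2  0  1  2
G_A(20) = 2.
Stack B, S = {1, 9}:
n : 0 1 2 3 4 5 6 7 8 9
G : 0 1 0 1 0 1 0 1 0 1
G_B(9) = 1.
Combined Grundy value = 2 ⊕ 1 = 3.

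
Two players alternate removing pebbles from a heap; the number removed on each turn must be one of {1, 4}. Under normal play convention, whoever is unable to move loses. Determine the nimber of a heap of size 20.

G(0) = 0
G(1) = mex{0} = 1
G(2) = mex{1} = 0
G(3) = mex{0} = 1
G(4) = mex{1,0} = 2
G(5) = mex{2,1} = 0
G(6) = mex{0,0} = 1
G(7) = mex{1,1} = 0
G(8) = mex{0,2} = 1
G(9) = mex{1,0} = 2
G(10) = mex{2,1} = 0
G(11) = mex{0,0} = 1
G(12) = mex{1,1} = 0
G(13) = mex{0,2} = 1
G(14) = mex{1,0} = 2
G(15) = mex{2,1} = 0
G(16) = mex{0,0} = 1
G(17) = mex{1,1} = 0
G(18) = mex{0,2} = 1
G(19) = mex{1,0} = 2
G(20) = mex{2,1} = 0

0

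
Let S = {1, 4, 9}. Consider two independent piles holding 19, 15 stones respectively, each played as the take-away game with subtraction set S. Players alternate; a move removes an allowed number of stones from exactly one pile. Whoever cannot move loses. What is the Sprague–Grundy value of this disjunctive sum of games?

2

All piles use S = {1, 4, 9}:
G(0) = 0
G(1) = mex{0} = 1
G(2) = mex{1} = 0
G(3) = mex{0} = 1
G(4) = mex{1,0} = 2
G(5) = mex{2,1} = 0
G(6) = mex{0,0} = 1
G(7) = mex{1,1} = 0
G(8) = mex{0,2} = 1
G(9) = mex{1,0,0} = 2
G(10) = mex{2,1,1} = 0
G(11) = mex{0,0,0} = 1
G(12) = mex{1,1,1} = 0
G(13) = mex{0,2,2} = 1
G(14) = mex{1,0,0} = 2
G(15) = mex{2,1,1} = 0
G(16) = mex{0,0,0} = 1
G(17) = mex{1,1,1} = 0
G(18) = mex{0,2,2} = 1
G(19) = mex{1,0,0} = 2
Pile A: G(19) = 2.
Pile B: G(15) = 0.
Combined Grundy value = 2 ⊕ 0 = 2.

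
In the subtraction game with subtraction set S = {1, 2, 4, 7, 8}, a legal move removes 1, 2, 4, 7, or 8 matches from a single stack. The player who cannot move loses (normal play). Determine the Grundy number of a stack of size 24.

n :  0  1  2  3  4  5  6  7  8  9 10 11 12 13 14 15 16 17 18 19 20 21 22 23 24
G :  0  1  2  0  1  2  0  1  2  0  1  2  0  1  2  0  1  2  0  1  2  0  1  2  0

0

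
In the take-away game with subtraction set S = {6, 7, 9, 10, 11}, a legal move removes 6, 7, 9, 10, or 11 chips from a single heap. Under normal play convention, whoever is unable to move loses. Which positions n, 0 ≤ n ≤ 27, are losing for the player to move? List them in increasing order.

0, 1, 2, 3, 4, 5, 17, 18, 19, 20, 21, 22

G(0) = 0
G(1) = mex{} = 0
G(2) = mex{} = 0
G(3) = mex{} = 0
G(4) = mex{} = 0
G(5) = mex{} = 0
G(6) = mex{0} = 1
G(7) = mex{0,0} = 1
G(8) = mex{0,0} = 1
G(9) = mex{0,0,0} = 1
G(10) = mex{0,0,0,0} = 1
G(11) = mex{0,0,0,0,0} = 1
G(12) = mex{1,0,0,0,0} = 2
G(13) = mex{1,1,0,0,0} = 2
G(14) = mex{1,1,0,0,0} = 2
G(15) = mex{1,1,1,0,0} = 2
G(16) = mex{1,1,1,1,0} = 2
G(17) = mex{1,1,1,1,1} = 0
G(18) = mex{2,1,1,1,1} = 0
G(19) = mex{2,2,1,1,1} = 0
G(20) = mex{2,2,1,1,1} = 0
G(21) = mex{2,2,2,1,1} = 0
G(22) = mex{2,2,2,2,1} = 0
G(23) = mex{0,2,2,2,2} = 1
G(24) = mex{0,0,2,2,2} = 1
G(25) = mex{0,0,2,2,2} = 1
G(26) = mex{0,0,0,2,2} = 1
G(27) = mex{0,0,0,0,2} = 1
P-positions are exactly the n with G(n) = 0.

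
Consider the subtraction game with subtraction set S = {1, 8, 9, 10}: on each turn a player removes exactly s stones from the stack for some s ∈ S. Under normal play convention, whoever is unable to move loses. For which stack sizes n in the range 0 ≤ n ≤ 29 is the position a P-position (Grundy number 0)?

n :  0  1  2  3  4  5  6  7  8  9 10 11 12 13 14 15 16 17 18 19 20 21 22 23 24 25 26 27 28 29
G :  0  1  0  1  0  1  0  1  2  3  2  3  2  3  2  3  4  0  1  0  1  0  1  0  1  2  3  2  3  2
P-positions are exactly the n with G(n) = 0.

0, 2, 4, 6, 17, 19, 21, 23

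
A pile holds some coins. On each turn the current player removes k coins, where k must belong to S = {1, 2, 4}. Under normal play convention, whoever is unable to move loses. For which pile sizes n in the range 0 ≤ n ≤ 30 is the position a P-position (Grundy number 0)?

0, 3, 6, 9, 12, 15, 18, 21, 24, 27, 30

n :  0  1  2  3  4  5  6  7  8  9 10 11 12 13 14 15 16 17 18 19 20 21 22 23 24 25 26 27 28 29 30
G :  0  1  2  0  1  2  0  1  2  0  1  2  0  1  2  0  1  2  0  1  2  0  1  2  0  1  2  0  1  2  0
P-positions are exactly the n with G(n) = 0.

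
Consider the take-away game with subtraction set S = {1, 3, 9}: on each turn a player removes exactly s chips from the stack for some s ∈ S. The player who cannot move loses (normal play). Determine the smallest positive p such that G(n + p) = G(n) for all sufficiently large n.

n :  0  1  2  3  4  5  6  7  8  9 10 11 12 13 14
G :  0  1  0  1  0  1  0  1  0  1  0  1  0  1  0
G(n+2) = G(n) holds for n = 0,…,8 (a full window of length max(S) = 9), so the sequence is purely periodic with period 2.

2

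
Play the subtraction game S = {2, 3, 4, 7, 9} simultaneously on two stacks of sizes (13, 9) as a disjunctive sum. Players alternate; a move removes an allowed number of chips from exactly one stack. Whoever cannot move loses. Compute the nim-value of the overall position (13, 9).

5

All stacks use S = {2, 3, 4, 7, 9}:
n :  0  1  2  3  4  5  6  7  8  9 10 11 12 13
G :  0  0  1  1  2  2  0  3  1  4  2  0  0  1
Stack A: G(13) = 1.
Stack B: G(9) = 4.
Combined Grundy value = 1 ⊕ 4 = 5.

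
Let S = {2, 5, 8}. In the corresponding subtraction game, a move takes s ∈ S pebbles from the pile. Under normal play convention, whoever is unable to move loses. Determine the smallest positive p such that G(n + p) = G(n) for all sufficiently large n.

n :  0  1  2  3  4  5  6  7  8  9 10 11 12 13 14 15 16 17 18 19 20 21
G :  0  0  1  1  0  2  1  0  2  1  0  0  1  1  0  2  1  0  2  1  0  0
G(n+10) = G(n) holds for n = 0,…,7 (a full window of length max(S) = 8), so the sequence is purely periodic with period 10.

10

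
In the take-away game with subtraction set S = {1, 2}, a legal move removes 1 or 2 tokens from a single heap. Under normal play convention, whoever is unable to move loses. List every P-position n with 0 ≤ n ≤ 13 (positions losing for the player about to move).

0, 3, 6, 9, 12

G(0) = 0
G(1) = mex{0} = 1
G(2) = mex{1,0} = 2
G(3) = mex{2,1} = 0
G(4) = mex{0,2} = 1
G(5) = mex{1,0} = 2
G(6) = mex{2,1} = 0
G(7) = mex{0,2} = 1
G(8) = mex{1,0} = 2
G(9) = mex{2,1} = 0
G(10) = mex{0,2} = 1
G(11) = mex{1,0} = 2
G(12) = mex{2,1} = 0
G(13) = mex{0,2} = 1
P-positions are exactly the n with G(n) = 0.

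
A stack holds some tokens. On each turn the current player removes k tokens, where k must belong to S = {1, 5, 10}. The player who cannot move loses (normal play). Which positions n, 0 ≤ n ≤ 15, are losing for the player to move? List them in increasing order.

0, 2, 4, 6, 8, 15

n :  0  1  2  3  4  5  6  7  8  9 10 11 12 13 14 15
G :  0  1  0  1  0  1  0  1  0  1  2  3  2  3  2  0
P-positions are exactly the n with G(n) = 0.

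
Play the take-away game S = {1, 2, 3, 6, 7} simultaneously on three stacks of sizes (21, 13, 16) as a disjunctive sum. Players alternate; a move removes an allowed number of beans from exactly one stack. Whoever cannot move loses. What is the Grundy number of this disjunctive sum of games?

0

All stacks use S = {1, 2, 3, 6, 7}:
n :  0  1  2  3  4  5  6  7  8  9 10 11 12 13 14 15 16 17 18 19 20 21
G :  0  1  2  3  0  1  2  3  0  1  2  3  0  1  2  3  0  1  2  3  0  1
Stack A: G(21) = 1.
Stack B: G(13) = 1.
Stack C: G(16) = 0.
Combined Grundy value = 1 ⊕ 1 ⊕ 0 = 0.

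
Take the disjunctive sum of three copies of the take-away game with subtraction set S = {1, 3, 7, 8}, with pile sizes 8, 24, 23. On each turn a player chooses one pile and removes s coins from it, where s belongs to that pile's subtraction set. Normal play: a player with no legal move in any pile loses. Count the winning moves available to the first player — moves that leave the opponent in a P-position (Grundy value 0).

All piles use S = {1, 3, 7, 8}:
G(0) = 0
G(1) = mex{0} = 1
G(2) = mex{1} = 0
G(3) = mex{0,0} = 1
G(4) = mex{1,1} = 0
G(5) = mex{0,0} = 1
G(6) = mex{1,1} = 0
G(7) = mex{0,0,0} = 1
G(8) = mex{1,1,1,0} = 2
G(9) = mex{2,0,0,1} = 3
G(10) = mex{3,1,1,0} = 2
G(11) = mex{2,2,0,1} = 3
G(12) = mex{3,3,1,0} = 2
G(13) = mex{2,2,0,1} = 3
G(14) = mex{3,3,1,0} = 2
G(15) = mex{2,2,2,1} = 0
G(16) = mex{0,3,3,2} = 1
G(17) = mex{1,2,2,3} = 0
G(18) = mex{0,0,3,2} = 1
G(19) = mex{1,1,2,3} = 0
G(20) = mex{0,0,3,2} = 1
G(21) = mex{1,1,2,3} = 0
G(22) = mex{0,0,0,2} = 1
G(23) = mex{1,1,1,0} = 2
G(24) = mex{2,0,0,1} = 3
Pile A: G(8) = 2.
Pile B: G(24) = 3.
Pile C: G(23) = 2.
Combined Grundy value = 2 ⊕ 3 ⊕ 2 = 3.
A winning move leaves total XOR = 0, i.e. changes one component's Grundy value g to g ⊕ X where X is the current total.
Pile A: need g' = 2⊕3 = 1. Options: 8−1→G=1, 8−3→G=1, 8−7→G=1, 8−8→G=0. Hits: 3.
Pile B: need g' = 3⊕3 = 0. Options: 24−1→G=2, 24−3→G=0, 24−7→G=0, 24−8→G=1. Hits: 2.
Pile C: need g' = 2⊕3 = 1. Options: 23−1→G=1, 23−3→G=1, 23−7→G=1, 23−8→G=0. Hits: 3.

8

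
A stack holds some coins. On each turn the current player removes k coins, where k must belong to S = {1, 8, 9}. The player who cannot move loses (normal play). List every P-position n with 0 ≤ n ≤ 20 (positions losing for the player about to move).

0, 2, 4, 6, 16, 18, 20

G(0) = 0
G(1) = mex{0} = 1
G(2) = mex{1} = 0
G(3) = mex{0} = 1
G(4) = mex{1} = 0
G(5) = mex{0} = 1
G(6) = mex{1} = 0
G(7) = mex{0} = 1
G(8) = mex{1,0} = 2
G(9) = mex{2,1,0} = 3
G(10) = mex{3,0,1} = 2
G(11) = mex{2,1,0} = 3
G(12) = mex{3,0,1} = 2
G(13) = mex{2,1,0} = 3
G(14) = mex{3,0,1} = 2
G(15) = mex{2,1,0} = 3
G(16) = mex{3,2,1} = 0
G(17) = mex{0,3,2} = 1
G(18) = mex{1,2,3} = 0
G(19) = mex{0,3,2} = 1
G(20) = mex{1,2,3} = 0
P-positions are exactly the n with G(n) = 0.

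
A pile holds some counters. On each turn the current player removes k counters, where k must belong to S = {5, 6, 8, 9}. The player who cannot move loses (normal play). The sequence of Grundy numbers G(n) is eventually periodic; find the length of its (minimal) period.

14

n :  0  1  2  3  4  5  6  7  8  9 10 11 12 13 14 15 16 17 18 19 20 21 22 23 24 25 26 27 28 29
G :  0  0  0  0  0  1  1  1  1  1  2  2  2  2  0  0  0  0  0  1  1  1  1  1  2  2  2  2  0  0
G(n+14) = G(n) holds for n = 0,…,8 (a full window of length max(S) = 9), so the sequence is purely periodic with period 14.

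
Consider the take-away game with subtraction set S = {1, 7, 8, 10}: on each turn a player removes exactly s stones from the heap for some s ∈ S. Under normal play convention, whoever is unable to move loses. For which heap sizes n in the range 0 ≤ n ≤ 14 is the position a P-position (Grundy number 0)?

0, 2, 4, 6

n :  0  1  2  3  4  5  6  7  8  9 10 11 12 13 14
G :  0  1  0  1  0  1  0  1  2  3  2  3  2  3  2
P-positions are exactly the n with G(n) = 0.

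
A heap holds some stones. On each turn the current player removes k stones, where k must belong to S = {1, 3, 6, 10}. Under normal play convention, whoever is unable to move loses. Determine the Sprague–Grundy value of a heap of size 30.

1

n :  0  1  2  3  4  5  6  7  8  9 10 11 12 13 14 15 16 17 18 19 20 21 22 23 24 25 26 27 28 29 30
G :  0  1  0  1  0  1  2  3  2  0  1  0  1  0  1  2  3  2  0  1  0  1  0  1  2  3  2  0  1  0  1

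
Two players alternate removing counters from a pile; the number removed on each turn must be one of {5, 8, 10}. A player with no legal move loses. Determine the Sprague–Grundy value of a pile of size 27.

G(0) = 0
G(1) = mex{} = 0
G(2) = mex{} = 0
G(3) = mex{} = 0
G(4) = mex{} = 0
G(5) = mex{0} = 1
G(6) = mex{0} = 1
G(7) = mex{0} = 1
G(8) = mex{0,0} = 1
G(9) = mex{0,0} = 1
G(10) = mex{1,0,0} = 2
G(11) = mex{1,0,0} = 2
G(12) = mex{1,0,0} = 2
G(13) = mex{1,1,0} = 2
G(14) = mex{1,1,0} = 2
G(15) = mex{2,1,1} = 0
G(16) = mex{2,1,1} = 0
G(17) = mex{2,1,1} = 0
G(18) = mex{2,2,1} = 0
G(19) = mex{2,2,1} = 0
G(20) = mex{0,2,2} = 1
G(21) = mex{0,2,2} = 1
G(22) = mex{0,2,2} = 1
G(23) = mex{0,0,2} = 1
G(24) = mex{0,0,2} = 1
G(25) = mex{1,0,0} = 2
G(26) = mex{1,0,0} = 2
G(27) = mex{1,0,0} = 2

2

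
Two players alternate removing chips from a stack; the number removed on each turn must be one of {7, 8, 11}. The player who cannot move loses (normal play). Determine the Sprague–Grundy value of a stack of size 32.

G(0) = 0
G(1) = mex{} = 0
G(2) = mex{} = 0
G(3) = mex{} = 0
G(4) = mex{} = 0
G(5) = mex{} = 0
G(6) = mex{} = 0
G(7) = mex{0} = 1
G(8) = mex{0,0} = 1
G(9) = mex{0,0} = 1
G(10) = mex{0,0} = 1
G(11) = mex{0,0,0} = 1
G(12) = mex{0,0,0} = 1
G(13) = mex{0,0,0} = 1
G(14) = mex{1,0,0} = 2
G(15) = mex{1,1,0} = 2
G(16) = mex{1,1,0} = 2
G(17) = mex{1,1,0} = 2
G(18) = mex{1,1,1} = 0
G(19) = mex{1,1,1} = 0
G(20) = mex{1,1,1} = 0
G(21) = mex{2,1,1} = 0
G(22) = mex{2,2,1} = 0
G(23) = mex{2,2,1} = 0
G(24) = mex{2,2,1} = 0
G(25) = mex{0,2,2} = 1
G(26) = mex{0,0,2} = 1
G(27) = mex{0,0,2} = 1
G(28) = mex{0,0,2} = 1
G(29) = mex{0,0,0} = 1
G(30) = mex{0,0,0} = 1
G(31) = mex{0,0,0} = 1
G(32) = mex{1,0,0} = 2

2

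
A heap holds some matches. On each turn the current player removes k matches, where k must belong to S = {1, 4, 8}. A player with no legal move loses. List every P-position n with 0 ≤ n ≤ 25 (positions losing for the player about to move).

0, 2, 5, 7, 12, 14, 17, 19, 24

n :  0  1  2  3  4  5  6  7  8  9 10 11 12 13 14 15 16 17 18 19 20 21 22 23 24 25
G :  0  1  0  1  2  0  1  0  1  2  3  2  0  1  0  1  2  0  1  0  1  2  3  2  0  1
P-positions are exactly the n with G(n) = 0.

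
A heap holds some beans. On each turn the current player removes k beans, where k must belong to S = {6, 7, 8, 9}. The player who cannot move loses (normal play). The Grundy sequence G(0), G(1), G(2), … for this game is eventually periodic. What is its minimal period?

n :  0  1  2  3  4  5  6  7  8  9 10 11 12 13 14 15 16 17 18 19 20 21 22 23 24 25 26 27 28 29 30 31
G :  0  0  0  0  0  0  1  1  1  1  1  1  2  2  2  0  0  0  0  0  0  1  1  1  1  1  1  2  2  2  0  0
G(n+15) = G(n) holds for n = 0,…,8 (a full window of length max(S) = 9), so the sequence is purely periodic with period 15.

15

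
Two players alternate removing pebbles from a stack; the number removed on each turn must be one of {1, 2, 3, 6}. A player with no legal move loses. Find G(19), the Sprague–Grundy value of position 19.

3

G(0) = 0
G(1) = mex{0} = 1
G(2) = mex{1,0} = 2
G(3) = mex{2,1,0} = 3
G(4) = mex{3,2,1} = 0
G(5) = mex{0,3,2} = 1
G(6) = mex{1,0,3,0} = 2
G(7) = mex{2,1,0,1} = 3
G(8) = mex{3,2,1,2} = 0
G(9) = mex{0,3,2,3} = 1
G(10) = mex{1,0,3,0} = 2
G(11) = mex{2,1,0,1} = 3
G(12) = mex{3,2,1,2} = 0
G(13) = mex{0,3,2,3} = 1
G(14) = mex{1,0,3,0} = 2
G(15) = mex{2,1,0,1} = 3
G(16) = mex{3,2,1,2} = 0
G(17) = mex{0,3,2,3} = 1
G(18) = mex{1,0,3,0} = 2
G(19) = mex{2,1,0,1} = 3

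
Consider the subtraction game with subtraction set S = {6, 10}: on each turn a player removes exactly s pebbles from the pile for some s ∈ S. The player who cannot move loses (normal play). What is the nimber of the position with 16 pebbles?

n :  0  1  2  3  4  5  6  7  8  9 10 11 12 13 14 15 16
G :  0  0  0  0  0  0  1  1  1  1  1  1  2  2  2  2  0

0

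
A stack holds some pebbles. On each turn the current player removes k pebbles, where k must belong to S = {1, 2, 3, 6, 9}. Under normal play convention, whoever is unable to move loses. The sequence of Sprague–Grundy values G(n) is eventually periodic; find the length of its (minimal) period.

4

G(0) = 0
G(1) = mex{0} = 1
G(2) = mex{1,0} = 2
G(3) = mex{2,1,0} = 3
G(4) = mex{3,2,1} = 0
G(5) = mex{0,3,2} = 1
G(6) = mex{1,0,3,0} = 2
G(7) = mex{2,1,0,1} = 3
G(8) = mex{3,2,1,2} = 0
G(9) = mex{0,3,2,3,0} = 1
G(10) = mex{1,0,3,0,1} = 2
G(11) = mex{2,1,0,1,2} = 3
G(12) = mex{3,2,1,2,3} = 0
G(13) = mex{0,3,2,3,0} = 1
G(14) = mex{1,0,3,0,1} = 2
G(n+4) = G(n) holds for n = 0,…,8 (a full window of length max(S) = 9), so the sequence is purely periodic with period 4.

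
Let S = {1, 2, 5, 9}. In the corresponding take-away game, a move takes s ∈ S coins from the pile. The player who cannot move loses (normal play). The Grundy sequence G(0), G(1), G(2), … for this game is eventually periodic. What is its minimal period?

10

n :  0  1  2  3  4  5  6  7  8  9 10 11 12 13 14 15 16 17 18 19 20 21
G :  0  1  2  0  1  2  0  1  2  3  0  1  2  0  1  2  0  1  2  3  0  1
G(n+10) = G(n) holds for n = 0,…,8 (a full window of length max(S) = 9), so the sequence is purely periodic with period 10.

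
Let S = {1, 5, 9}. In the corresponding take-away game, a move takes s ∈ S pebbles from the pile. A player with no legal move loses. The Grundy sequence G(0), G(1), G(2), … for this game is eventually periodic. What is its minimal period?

2

n :  0  1  2  3  4  5  6  7  8  9 10 11 12 13 14
G :  0  1  0  1  0  1  0  1  0  1  0  1  0  1  0
G(n+2) = G(n) holds for n = 0,…,8 (a full window of length max(S) = 9), so the sequence is purely periodic with period 2.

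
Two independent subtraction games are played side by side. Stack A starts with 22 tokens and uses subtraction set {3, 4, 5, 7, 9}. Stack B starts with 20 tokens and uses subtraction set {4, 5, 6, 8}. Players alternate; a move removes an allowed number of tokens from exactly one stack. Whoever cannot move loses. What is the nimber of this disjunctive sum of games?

1

Stack A, S = {3, 4, 5, 7, 9}:
G(0) = 0
G(1) = mex{} = 0
G(2) = mex{} = 0
G(3) = mex{0} = 1
G(4) = mex{0,0} = 1
G(5) = mex{0,0,0} = 1
G(6) = mex{1,0,0} = 2
G(7) = mex{1,1,0,0} = 2
G(8) = mex{1,1,1,0} = 2
G(9) = mex{2,1,1,0,0} = 3
G(10) = mex{2,2,1,1,0} = 3
G(11) = mex{2,2,2,1,0} = 3
G(12) = mex{3,2,2,1,1} = 0
G(13) = mex{3,3,2,2,1} = 0
G(14) = mex{3,3,3,2,1} = 0
G(15) = mex{0,3,3,2,2} = 1
G(16) = mex{0,0,3,3,2} = 1
G(17) = mex{0,0,0,3,2} = 1
G(18) = mex{1,0,0,3,3} = 2
G(19) = mex{1,1,0,0,3} = 2
G(20) = mex{1,1,1,0,3} = 2
G(21) = mex{2,1,1,0,0} = 3
G(22) = mex{2,2,1,1,0} = 3
G_A(22) = 3.
Stack B, S = {4, 5, 6, 8}:
n :  0  1  2  3  4  5  6  7  8  9 10 11 12 13 14 15 16 17 18 19 20
G :  0  0  0  0  1  1  1  1  2  2  2  2  0  0  0  0  1  1  1  1  2
G_B(20) = 2.
Combined Grundy value = 3 ⊕ 2 = 1.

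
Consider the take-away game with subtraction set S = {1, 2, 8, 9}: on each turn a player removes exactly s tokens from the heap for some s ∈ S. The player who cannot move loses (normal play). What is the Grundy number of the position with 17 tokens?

n :  0  1  2  3  4  5  6  7  8  9 10 11 12 13 14 15 16 17
G :  0  1  2  0  1  2  0  1  2  3  0  1  2  0  1  2  0  1

1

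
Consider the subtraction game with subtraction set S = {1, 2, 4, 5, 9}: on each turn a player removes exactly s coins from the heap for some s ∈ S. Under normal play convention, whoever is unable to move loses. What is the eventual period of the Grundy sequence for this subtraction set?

13

G(0) = 0
G(1) = mex{0} = 1
G(2) = mex{1,0} = 2
G(3) = mex{2,1} = 0
G(4) = mex{0,2,0} = 1
G(5) = mex{1,0,1,0} = 2
G(6) = mex{2,1,2,1} = 0
G(7) = mex{0,2,0,2} = 1
G(8) = mex{1,0,1,0} = 2
G(9) = mex{2,1,2,1,0} = 3
G(10) = mex{3,2,0,2,1} = 4
G(11) = mex{4,3,1,0,2} = 5
G(12) = mex{5,4,2,1,0} = 3
G(13) = mex{3,5,3,2,1} = 0
G(14) = mex{0,3,4,3,2} = 1
G(15) = mex{1,0,5,4,0} = 2
G(16) = mex{2,1,3,5,1} = 0
G(17) = mex{0,2,0,3,2} = 1
G(18) = mex{1,0,1,0,3} = 2
G(19) = mex{2,1,2,1,4} = 0
G(20) = mex{0,2,0,2,5} = 1
G(21) = mex{1,0,1,0,3} = 2
G(22) = mex{2,1,2,1,0} = 3
G(23) = mex{3,2,0,2,1} = 4
G(24) = mex{4,3,1,0,2} = 5
G(25) = mex{5,4,2,1,0} = 3
G(26) = mex{3,5,3,2,1} = 0
G(27) = mex{0,3,4,3,2} = 1
G(n+13) = G(n) holds for n = 0,…,8 (a full window of length max(S) = 9), so the sequence is purely periodic with period 13.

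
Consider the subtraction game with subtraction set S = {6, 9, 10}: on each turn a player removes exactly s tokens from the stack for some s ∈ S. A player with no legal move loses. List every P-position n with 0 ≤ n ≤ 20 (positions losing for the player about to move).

0, 1, 2, 3, 4, 5, 16, 17, 18, 19, 20

n :  0  1  2  3  4  5  6  7  8  9 10 11 12 13 14 15 16 17 18 19 20
G :  0  0  0  0  0  0  1  1  1  1  1  1  2  2  2  2  0  0  0  0  0
P-positions are exactly the n with G(n) = 0.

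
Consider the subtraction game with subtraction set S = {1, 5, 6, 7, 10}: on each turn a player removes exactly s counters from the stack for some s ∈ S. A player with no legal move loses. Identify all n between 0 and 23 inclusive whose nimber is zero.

n :  0  1  2  3  4  5  6  7  8  9 10 11 12 13 14 15 16 17 18 19 20 21 22 23
G :  0  1  0  1  0  1  2  3  2  3  2  3  4  0  1  0  1  0  1  2  3  2  3  2
P-positions are exactly the n with G(n) = 0.

0, 2, 4, 13, 15, 17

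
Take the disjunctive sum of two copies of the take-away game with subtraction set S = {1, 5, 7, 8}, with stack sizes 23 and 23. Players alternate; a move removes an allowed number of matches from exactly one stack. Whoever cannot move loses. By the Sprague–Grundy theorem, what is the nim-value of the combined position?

0

All stacks use S = {1, 5, 7, 8}:
G(0) = 0
G(1) = mex{0} = 1
G(2) = mex{1} = 0
G(3) = mex{0} = 1
G(4) = mex{1} = 0
G(5) = mex{0,0} = 1
G(6) = mex{1,1} = 0
G(7) = mex{0,0,0} = 1
G(8) = mex{1,1,1,0} = 2
G(9) = mex{2,0,0,1} = 3
G(10) = mex{3,1,1,0} = 2
G(11) = mex{2,0,0,1} = 3
G(12) = mex{3,1,1,0} = 2
G(13) = mex{2,2,0,1} = 3
G(14) = mex{3,3,1,0} = 2
G(15) = mex{2,2,2,1} = 0
G(16) = mex{0,3,3,2} = 1
G(17) = mex{1,2,2,3} = 0
G(18) = mex{0,3,3,2} = 1
G(19) = mex{1,2,2,3} = 0
G(20) = mex{0,0,3,2} = 1
G(21) = mex{1,1,2,3} = 0
G(22) = mex{0,0,0,2} = 1
G(23) = mex{1,1,1,0} = 2
Stack A: G(23) = 2.
Stack B: G(23) = 2.
Combined Grundy value = 2 ⊕ 2 = 0.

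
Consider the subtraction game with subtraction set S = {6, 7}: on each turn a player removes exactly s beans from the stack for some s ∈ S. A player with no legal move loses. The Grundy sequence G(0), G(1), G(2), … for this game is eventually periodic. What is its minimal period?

n :  0  1  2  3  4  5  6  7  8  9 10 11 12 13 14 15 16 17 18 19 20 21 22 23 24 25 26 27
G :  0  0  0  0  0  0  1  1  1  1  1  1  2  0  0  0  0  0  0  1  1  1  1  1  1  2  0  0
G(n+13) = G(n) holds for n = 0,…,6 (a full window of length max(S) = 7), so the sequence is purely periodic with period 13.

13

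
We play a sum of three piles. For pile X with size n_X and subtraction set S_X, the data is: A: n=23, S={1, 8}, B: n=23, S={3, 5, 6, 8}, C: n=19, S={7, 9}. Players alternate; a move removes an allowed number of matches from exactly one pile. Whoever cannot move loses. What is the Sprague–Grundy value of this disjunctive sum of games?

1

Pile A, S = {1, 8}:
G(0) = 0
G(1) = mex{0} = 1
G(2) = mex{1} = 0
G(3) = mex{0} = 1
G(4) = mex{1} = 0
G(5) = mex{0} = 1
G(6) = mex{1} = 0
G(7) = mex{0} = 1
G(8) = mex{1,0} = 2
G(9) = mex{2,1} = 0
G(10) = mex{0,0} = 1
G(11) = mex{1,1} = 0
G(12) = mex{0,0} = 1
G(13) = mex{1,1} = 0
G(14) = mex{0,0} = 1
G(15) = mex{1,1} = 0
G(16) = mex{0,2} = 1
G(17) = mex{1,0} = 2
G(18) = mex{2,1} = 0
G(19) = mex{0,0} = 1
G(20) = mex{1,1} = 0
G(21) = mex{0,0} = 1
G(22) = mex{1,1} = 0
G(23) = mex{0,0} = 1
G_A(23) = 1.
Pile B, S = {3, 5, 6, 8}:
G(0) = 0
G(1) = mex{} = 0
G(2) = mex{} = 0
G(3) = mex{0} = 1
G(4) = mex{0} = 1
G(5) = mex{0,0} = 1
G(6) = mex{1,0,0} = 2
G(7) = mex{1,0,0} = 2
G(8) = mex{1,1,0,0} = 2
G(9) = mex{2,1,1,0} = 3
G(10) = mex{2,1,1,0} = 3
G(11) = mex{2,2,1,1} = 0
G(12) = mex{3,2,2,1} = 0
G(13) = mex{3,2,2,1} = 0
G(14) = mex{0,3,2,2} = 1
G(15) = mex{0,3,3,2} = 1
G(16) = mex{0,0,3,2} = 1
G(17) = mex{1,0,0,3} = 2
G(18) = mex{1,0,0,3} = 2
G(19) = mex{1,1,0,0} = 2
G(20) = mex{2,1,1,0} = 3
G(21) = mex{2,1,1,0} = 3
G(22) = mex{2,2,1,1} = 0
G(23) = mex{3,2,2,1} = 0
G_B(23) = 0.
Pile C, S = {7, 9}:
G(0) = 0
G(1) = mex{} = 0
G(2) = mex{} = 0
G(3) = mex{} = 0
G(4) = mex{} = 0
G(5) = mex{} = 0
G(6) = mex{} = 0
G(7) = mex{0} = 1
G(8) = mex{0} = 1
G(9) = mex{0,0} = 1
G(10) = mex{0,0} = 1
G(11) = mex{0,0} = 1
G(12) = mex{0,0} = 1
G(13) = mex{0,0} = 1
G(14) = mex{1,0} = 2
G(15) = mex{1,0} = 2
G(16) = mex{1,1} = 0
G(17) = mex{1,1} = 0
G(18) = mex{1,1} = 0
G(19) = mex{1,1} = 0
G_C(19) = 0.
Combined Grundy value = 1 ⊕ 0 ⊕ 0 = 1.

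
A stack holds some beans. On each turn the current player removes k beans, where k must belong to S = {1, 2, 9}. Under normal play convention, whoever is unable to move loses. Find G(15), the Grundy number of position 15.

G(0) = 0
G(1) = mex{0} = 1
G(2) = mex{1,0} = 2
G(3) = mex{2,1} = 0
G(4) = mex{0,2} = 1
G(5) = mex{1,0} = 2
G(6) = mex{2,1} = 0
G(7) = mex{0,2} = 1
G(8) = mex{1,0} = 2
G(9) = mex{2,1,0} = 3
G(10) = mex{3,2,1} = 0
G(11) = mex{0,3,2} = 1
G(12) = mex{1,0,0} = 2
G(13) = mex{2,1,1} = 0
G(14) = mex{0,2,2} = 1
G(15) = mex{1,0,0} = 2

2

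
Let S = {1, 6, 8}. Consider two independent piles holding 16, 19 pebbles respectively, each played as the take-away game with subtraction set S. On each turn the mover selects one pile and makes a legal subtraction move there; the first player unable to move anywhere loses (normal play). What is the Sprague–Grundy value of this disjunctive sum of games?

All piles use S = {1, 6, 8}:
n :  0  1  2  3  4  5  6  7  8  9 10 11 12 13 14 15 16 17 18 19
G :  0  1  0  1  0  1  2  0  1  0  1  0  1  2  0  1  0  1  0  1
Pile A: G(16) = 0.
Pile B: G(19) = 1.
Combined Grundy value = 0 ⊕ 1 = 1.

1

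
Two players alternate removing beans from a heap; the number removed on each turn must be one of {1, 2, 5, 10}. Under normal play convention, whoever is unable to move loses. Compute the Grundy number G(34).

1

n :  0  1  2  3  4  5  6  7  8  9 10 11 12 13 14 15 16 17 18 19 20 21 22 23 24 25 26 27 28 29 30 31 32 33 34
G :  0  1  2  0  1  2  0  1  2  0  1  2  0  1  2  0  1  2  0  1  2  0  1  2  0  1  2  0  1  2  0  1  2  0  1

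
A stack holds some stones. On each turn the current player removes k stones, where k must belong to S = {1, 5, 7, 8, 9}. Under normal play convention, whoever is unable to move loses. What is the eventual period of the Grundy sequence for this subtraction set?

n :  0  1  2  3  4  5  6  7  8  9 10 11 12 13 14 15 16 17 18 19 20 21 22 23 24 25 26 27 28 29 30 31 32 33
G :  0  1  0  1  0  1  0  1  2  3  2  3  2  3  2  3  0  1  0  1  0  1  0  1  2  3  2  3  2  3  2  3  0  1
G(n+16) = G(n) holds for n = 0,…,8 (a full window of length max(S) = 9), so the sequence is purely periodic with period 16.

16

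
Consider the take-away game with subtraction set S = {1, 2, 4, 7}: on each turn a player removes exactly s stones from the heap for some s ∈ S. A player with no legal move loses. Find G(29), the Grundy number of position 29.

2

G(0) = 0
G(1) = mex{0} = 1
G(2) = mex{1,0} = 2
G(3) = mex{2,1} = 0
G(4) = mex{0,2,0} = 1
G(5) = mex{1,0,1} = 2
G(6) = mex{2,1,2} = 0
G(7) = mex{0,2,0,0} = 1
G(8) = mex{1,0,1,1} = 2
G(9) = mex{2,1,2,2} = 0
G(10) = mex{0,2,0,0} = 1
G(11) = mex{1,0,1,1} = 2
G(12) = mex{2,1,2,2} = 0
G(13) = mex{0,2,0,0} = 1
G(14) = mex{1,0,1,1} = 2
G(15) = mex{2,1,2,2} = 0
G(16) = mex{0,2,0,0} = 1
G(17) = mex{1,0,1,1} = 2
G(18) = mex{2,1,2,2} = 0
G(19) = mex{0,2,0,0} = 1
G(20) = mex{1,0,1,1} = 2
G(21) = mex{2,1,2,2} = 0
G(22) = mex{0,2,0,0} = 1
G(23) = mex{1,0,1,1} = 2
G(24) = mex{2,1,2,2} = 0
G(25) = mex{0,2,0,0} = 1
G(26) = mex{1,0,1,1} = 2
G(27) = mex{2,1,2,2} = 0
G(28) = mex{0,2,0,0} = 1
G(29) = mex{1,0,1,1} = 2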